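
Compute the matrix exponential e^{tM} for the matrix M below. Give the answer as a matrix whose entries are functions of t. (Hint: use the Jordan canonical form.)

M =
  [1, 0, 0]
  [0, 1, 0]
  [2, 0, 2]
e^{tM} =
  [exp(t), 0, 0]
  [0, exp(t), 0]
  [2*exp(2*t) - 2*exp(t), 0, exp(2*t)]

Strategy: write M = P · J · P⁻¹ where J is a Jordan canonical form, so e^{tM} = P · e^{tJ} · P⁻¹, and e^{tJ} can be computed block-by-block.

M has Jordan form
J =
  [1, 0, 0]
  [0, 1, 0]
  [0, 0, 2]
(up to reordering of blocks).

Per-block formulas:
  For a 1×1 block at λ = 1: exp(t · [1]) = [e^(1t)].
  For a 1×1 block at λ = 2: exp(t · [2]) = [e^(2t)].

After assembling e^{tJ} and conjugating by P, we get:

e^{tM} =
  [exp(t), 0, 0]
  [0, exp(t), 0]
  [2*exp(2*t) - 2*exp(t), 0, exp(2*t)]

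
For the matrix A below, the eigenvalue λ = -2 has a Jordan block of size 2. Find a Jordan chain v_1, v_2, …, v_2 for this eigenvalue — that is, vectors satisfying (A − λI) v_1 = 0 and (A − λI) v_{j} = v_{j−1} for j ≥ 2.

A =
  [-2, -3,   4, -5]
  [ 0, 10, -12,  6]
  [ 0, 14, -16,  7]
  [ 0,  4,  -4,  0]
A Jordan chain for λ = -2 of length 2:
v_1 = (-3, 12, 14, 4)ᵀ
v_2 = (0, 1, 0, 0)ᵀ

Let N = A − (-2)·I. We want v_2 with N^2 v_2 = 0 but N^1 v_2 ≠ 0; then v_{j-1} := N · v_j for j = 2, …, 2.

Pick v_2 = (0, 1, 0, 0)ᵀ.
Then v_1 = N · v_2 = (-3, 12, 14, 4)ᵀ.

Sanity check: (A − (-2)·I) v_1 = (0, 0, 0, 0)ᵀ = 0. ✓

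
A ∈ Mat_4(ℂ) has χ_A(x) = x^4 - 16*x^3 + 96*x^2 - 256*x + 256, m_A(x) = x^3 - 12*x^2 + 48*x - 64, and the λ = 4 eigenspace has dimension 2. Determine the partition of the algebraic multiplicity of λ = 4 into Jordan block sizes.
Block sizes for λ = 4: [3, 1]

Step 1 — from the characteristic polynomial, algebraic multiplicity of λ = 4 is 4. From dim ker(A − (4)·I) = 2, there are exactly 2 Jordan blocks for λ = 4.
Step 2 — from the minimal polynomial, the factor (x − 4)^3 tells us the largest block for λ = 4 has size 3.
Step 3 — with total size 4, 2 blocks, and largest block 3, the block sizes (in nonincreasing order) are [3, 1].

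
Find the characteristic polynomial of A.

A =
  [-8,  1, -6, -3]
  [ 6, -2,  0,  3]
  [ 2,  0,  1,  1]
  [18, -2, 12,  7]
x^4 + 2*x^3 - 3*x^2 - 4*x + 4

Expanding det(x·I − A) (e.g. by cofactor expansion or by noting that A is similar to its Jordan form J, which has the same characteristic polynomial as A) gives
  χ_A(x) = x^4 + 2*x^3 - 3*x^2 - 4*x + 4
which factors as (x - 1)^2*(x + 2)^2. The eigenvalues (with algebraic multiplicities) are λ = -2 with multiplicity 2, λ = 1 with multiplicity 2.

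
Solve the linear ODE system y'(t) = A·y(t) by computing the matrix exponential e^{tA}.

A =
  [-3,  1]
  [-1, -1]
e^{tA} =
  [-t*exp(-2*t) + exp(-2*t), t*exp(-2*t)]
  [-t*exp(-2*t), t*exp(-2*t) + exp(-2*t)]

Strategy: write A = P · J · P⁻¹ where J is a Jordan canonical form, so e^{tA} = P · e^{tJ} · P⁻¹, and e^{tJ} can be computed block-by-block.

A has Jordan form
J =
  [-2,  1]
  [ 0, -2]
(up to reordering of blocks).

Per-block formulas:
  For a 2×2 Jordan block J_2(-2): exp(t · J_2(-2)) = e^(-2t)·(I + t·N), where N is the 2×2 nilpotent shift.

After assembling e^{tJ} and conjugating by P, we get:

e^{tA} =
  [-t*exp(-2*t) + exp(-2*t), t*exp(-2*t)]
  [-t*exp(-2*t), t*exp(-2*t) + exp(-2*t)]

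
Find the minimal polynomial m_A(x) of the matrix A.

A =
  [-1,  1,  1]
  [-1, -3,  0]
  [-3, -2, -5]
x^3 + 9*x^2 + 27*x + 27

The characteristic polynomial is χ_A(x) = (x + 3)^3, so the eigenvalues are known. The minimal polynomial is
  m_A(x) = Π_λ (x − λ)^{k_λ}
where k_λ is the size of the *largest* Jordan block for λ (equivalently, the smallest k with (A − λI)^k v = 0 for every generalised eigenvector v of λ).

  λ = -3: largest Jordan block has size 3, contributing (x + 3)^3

So m_A(x) = (x + 3)^3 = x^3 + 9*x^2 + 27*x + 27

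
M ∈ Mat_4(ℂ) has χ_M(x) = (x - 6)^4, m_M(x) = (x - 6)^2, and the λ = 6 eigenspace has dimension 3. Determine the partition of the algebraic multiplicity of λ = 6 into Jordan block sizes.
Block sizes for λ = 6: [2, 1, 1]

Step 1 — from the characteristic polynomial, algebraic multiplicity of λ = 6 is 4. From dim ker(M − (6)·I) = 3, there are exactly 3 Jordan blocks for λ = 6.
Step 2 — from the minimal polynomial, the factor (x − 6)^2 tells us the largest block for λ = 6 has size 2.
Step 3 — with total size 4, 3 blocks, and largest block 2, the block sizes (in nonincreasing order) are [2, 1, 1].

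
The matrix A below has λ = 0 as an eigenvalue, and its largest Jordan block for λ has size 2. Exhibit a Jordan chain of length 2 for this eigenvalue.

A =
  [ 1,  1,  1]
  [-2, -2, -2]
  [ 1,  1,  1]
A Jordan chain for λ = 0 of length 2:
v_1 = (1, -2, 1)ᵀ
v_2 = (1, 0, 0)ᵀ

Let N = A − (0)·I. We want v_2 with N^2 v_2 = 0 but N^1 v_2 ≠ 0; then v_{j-1} := N · v_j for j = 2, …, 2.

Pick v_2 = (1, 0, 0)ᵀ.
Then v_1 = N · v_2 = (1, -2, 1)ᵀ.

Sanity check: (A − (0)·I) v_1 = (0, 0, 0)ᵀ = 0. ✓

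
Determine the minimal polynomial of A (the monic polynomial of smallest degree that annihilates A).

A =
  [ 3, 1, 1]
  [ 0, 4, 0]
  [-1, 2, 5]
x^3 - 12*x^2 + 48*x - 64

The characteristic polynomial is χ_A(x) = (x - 4)^3, so the eigenvalues are known. The minimal polynomial is
  m_A(x) = Π_λ (x − λ)^{k_λ}
where k_λ is the size of the *largest* Jordan block for λ (equivalently, the smallest k with (A − λI)^k v = 0 for every generalised eigenvector v of λ).

  λ = 4: largest Jordan block has size 3, contributing (x − 4)^3

So m_A(x) = (x - 4)^3 = x^3 - 12*x^2 + 48*x - 64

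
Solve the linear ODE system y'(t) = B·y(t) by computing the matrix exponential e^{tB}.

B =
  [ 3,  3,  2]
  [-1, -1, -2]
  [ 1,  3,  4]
e^{tB} =
  [t*exp(2*t) + exp(2*t), 3*t*exp(2*t), 2*t*exp(2*t)]
  [-t*exp(2*t), -3*t*exp(2*t) + exp(2*t), -2*t*exp(2*t)]
  [t*exp(2*t), 3*t*exp(2*t), 2*t*exp(2*t) + exp(2*t)]

Strategy: write B = P · J · P⁻¹ where J is a Jordan canonical form, so e^{tB} = P · e^{tJ} · P⁻¹, and e^{tJ} can be computed block-by-block.

B has Jordan form
J =
  [2, 1, 0]
  [0, 2, 0]
  [0, 0, 2]
(up to reordering of blocks).

Per-block formulas:
  For a 1×1 block at λ = 2: exp(t · [2]) = [e^(2t)].
  For a 2×2 Jordan block J_2(2): exp(t · J_2(2)) = e^(2t)·(I + t·N), where N is the 2×2 nilpotent shift.

After assembling e^{tJ} and conjugating by P, we get:

e^{tB} =
  [t*exp(2*t) + exp(2*t), 3*t*exp(2*t), 2*t*exp(2*t)]
  [-t*exp(2*t), -3*t*exp(2*t) + exp(2*t), -2*t*exp(2*t)]
  [t*exp(2*t), 3*t*exp(2*t), 2*t*exp(2*t) + exp(2*t)]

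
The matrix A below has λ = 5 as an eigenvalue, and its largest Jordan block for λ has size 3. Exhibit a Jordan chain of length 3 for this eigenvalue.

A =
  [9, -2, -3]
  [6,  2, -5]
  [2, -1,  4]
A Jordan chain for λ = 5 of length 3:
v_1 = (-2, -4, 0)ᵀ
v_2 = (4, 6, 2)ᵀ
v_3 = (1, 0, 0)ᵀ

Let N = A − (5)·I. We want v_3 with N^3 v_3 = 0 but N^2 v_3 ≠ 0; then v_{j-1} := N · v_j for j = 3, …, 2.

Pick v_3 = (1, 0, 0)ᵀ.
Then v_2 = N · v_3 = (4, 6, 2)ᵀ.
Then v_1 = N · v_2 = (-2, -4, 0)ᵀ.

Sanity check: (A − (5)·I) v_1 = (0, 0, 0)ᵀ = 0. ✓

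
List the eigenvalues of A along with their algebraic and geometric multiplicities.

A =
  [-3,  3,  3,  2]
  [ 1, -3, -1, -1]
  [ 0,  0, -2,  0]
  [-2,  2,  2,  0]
λ = -2: alg = 4, geom = 2

Step 1 — factor the characteristic polynomial to read off the algebraic multiplicities:
  χ_A(x) = (x + 2)^4

Step 2 — compute geometric multiplicities via the rank-nullity identity g(λ) = n − rank(A − λI):
  rank(A − (-2)·I) = 2, so dim ker(A − (-2)·I) = n − 2 = 2

Summary:
  λ = -2: algebraic multiplicity = 4, geometric multiplicity = 2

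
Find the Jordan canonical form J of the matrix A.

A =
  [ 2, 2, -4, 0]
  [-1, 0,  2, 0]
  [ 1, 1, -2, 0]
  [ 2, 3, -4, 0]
J_3(0) ⊕ J_1(0)

The characteristic polynomial is
  det(x·I − A) = x^4

Eigenvalues and multiplicities (the geometric multiplicity of λ is n − rank(A − λI), which equals the number of Jordan blocks for λ):
  λ = 0: algebraic multiplicity = 4, geometric multiplicity = 2

Determining the block sizes for each eigenvalue:
  λ = 0: with am = 4 and gm = 2, the partition is not yet determined (e.g. several partitions of 4 into 2 parts exist). Let N = A − (0)·I. Computing rank(N^1) = 2, rank(N^2) = 1, rank(N^3) = 0; the number of blocks of size ≥ j is rank(N^{j−1}) − rank(N^j), giving [2, 1, 1]. So we have 1 block(s) of size 3, 1 block(s) of size 1 → block sizes [3, 1]

Assembling the blocks gives a Jordan form
J =
  [0, 1, 0, 0]
  [0, 0, 1, 0]
  [0, 0, 0, 0]
  [0, 0, 0, 0]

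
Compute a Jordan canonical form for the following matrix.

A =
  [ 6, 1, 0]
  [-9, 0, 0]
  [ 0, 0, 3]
J_2(3) ⊕ J_1(3)

The characteristic polynomial is
  det(x·I − A) = x^3 - 9*x^2 + 27*x - 27 = (x - 3)^3

Eigenvalues and multiplicities (the geometric multiplicity of λ is n − rank(A − λI), which equals the number of Jordan blocks for λ):
  λ = 3: algebraic multiplicity = 3, geometric multiplicity = 2

Determining the block sizes for each eigenvalue:
  λ = 3: 2 blocks summing to 3 forces exactly one block of size 2 and the rest size 1 → block sizes [2, 1]

Assembling the blocks gives a Jordan form
J =
  [3, 1, 0]
  [0, 3, 0]
  [0, 0, 3]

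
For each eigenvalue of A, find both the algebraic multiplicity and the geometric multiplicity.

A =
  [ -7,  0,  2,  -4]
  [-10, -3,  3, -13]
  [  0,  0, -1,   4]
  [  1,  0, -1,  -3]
λ = -5: alg = 1, geom = 1; λ = -3: alg = 3, geom = 1

Step 1 — factor the characteristic polynomial to read off the algebraic multiplicities:
  χ_A(x) = (x + 3)^3*(x + 5)

Step 2 — compute geometric multiplicities via the rank-nullity identity g(λ) = n − rank(A − λI):
  rank(A − (-5)·I) = 3, so dim ker(A − (-5)·I) = n − 3 = 1
  rank(A − (-3)·I) = 3, so dim ker(A − (-3)·I) = n − 3 = 1

Summary:
  λ = -5: algebraic multiplicity = 1, geometric multiplicity = 1
  λ = -3: algebraic multiplicity = 3, geometric multiplicity = 1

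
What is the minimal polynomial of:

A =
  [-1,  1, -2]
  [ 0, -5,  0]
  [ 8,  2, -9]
x^2 + 10*x + 25

The characteristic polynomial is χ_A(x) = (x + 5)^3, so the eigenvalues are known. The minimal polynomial is
  m_A(x) = Π_λ (x − λ)^{k_λ}
where k_λ is the size of the *largest* Jordan block for λ (equivalently, the smallest k with (A − λI)^k v = 0 for every generalised eigenvector v of λ).

  λ = -5: largest Jordan block has size 2, contributing (x + 5)^2

So m_A(x) = (x + 5)^2 = x^2 + 10*x + 25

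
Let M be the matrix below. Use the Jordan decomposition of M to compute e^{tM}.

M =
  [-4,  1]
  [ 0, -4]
e^{tM} =
  [exp(-4*t), t*exp(-4*t)]
  [0, exp(-4*t)]

Strategy: write M = P · J · P⁻¹ where J is a Jordan canonical form, so e^{tM} = P · e^{tJ} · P⁻¹, and e^{tJ} can be computed block-by-block.

M has Jordan form
J =
  [-4,  1]
  [ 0, -4]
(up to reordering of blocks).

Per-block formulas:
  For a 2×2 Jordan block J_2(-4): exp(t · J_2(-4)) = e^(-4t)·(I + t·N), where N is the 2×2 nilpotent shift.

After assembling e^{tJ} and conjugating by P, we get:

e^{tM} =
  [exp(-4*t), t*exp(-4*t)]
  [0, exp(-4*t)]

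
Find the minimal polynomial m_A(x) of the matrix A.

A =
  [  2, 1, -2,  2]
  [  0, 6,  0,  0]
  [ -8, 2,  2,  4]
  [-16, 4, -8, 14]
x^2 - 12*x + 36

The characteristic polynomial is χ_A(x) = (x - 6)^4, so the eigenvalues are known. The minimal polynomial is
  m_A(x) = Π_λ (x − λ)^{k_λ}
where k_λ is the size of the *largest* Jordan block for λ (equivalently, the smallest k with (A − λI)^k v = 0 for every generalised eigenvector v of λ).

  λ = 6: largest Jordan block has size 2, contributing (x − 6)^2

So m_A(x) = (x - 6)^2 = x^2 - 12*x + 36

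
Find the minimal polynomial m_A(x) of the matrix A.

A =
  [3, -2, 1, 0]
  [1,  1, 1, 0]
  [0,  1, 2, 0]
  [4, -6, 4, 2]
x^3 - 6*x^2 + 12*x - 8

The characteristic polynomial is χ_A(x) = (x - 2)^4, so the eigenvalues are known. The minimal polynomial is
  m_A(x) = Π_λ (x − λ)^{k_λ}
where k_λ is the size of the *largest* Jordan block for λ (equivalently, the smallest k with (A − λI)^k v = 0 for every generalised eigenvector v of λ).

  λ = 2: largest Jordan block has size 3, contributing (x − 2)^3

So m_A(x) = (x - 2)^3 = x^3 - 6*x^2 + 12*x - 8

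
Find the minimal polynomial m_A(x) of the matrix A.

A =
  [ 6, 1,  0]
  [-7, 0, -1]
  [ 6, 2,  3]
x^3 - 9*x^2 + 27*x - 27

The characteristic polynomial is χ_A(x) = (x - 3)^3, so the eigenvalues are known. The minimal polynomial is
  m_A(x) = Π_λ (x − λ)^{k_λ}
where k_λ is the size of the *largest* Jordan block for λ (equivalently, the smallest k with (A − λI)^k v = 0 for every generalised eigenvector v of λ).

  λ = 3: largest Jordan block has size 3, contributing (x − 3)^3

So m_A(x) = (x - 3)^3 = x^3 - 9*x^2 + 27*x - 27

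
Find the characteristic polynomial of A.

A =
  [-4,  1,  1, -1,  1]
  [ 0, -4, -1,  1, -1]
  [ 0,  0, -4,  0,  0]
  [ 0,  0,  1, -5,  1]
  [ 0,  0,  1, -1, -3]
x^5 + 20*x^4 + 160*x^3 + 640*x^2 + 1280*x + 1024

Expanding det(x·I − A) (e.g. by cofactor expansion or by noting that A is similar to its Jordan form J, which has the same characteristic polynomial as A) gives
  χ_A(x) = x^5 + 20*x^4 + 160*x^3 + 640*x^2 + 1280*x + 1024
which factors as (x + 4)^5. The eigenvalues (with algebraic multiplicities) are λ = -4 with multiplicity 5.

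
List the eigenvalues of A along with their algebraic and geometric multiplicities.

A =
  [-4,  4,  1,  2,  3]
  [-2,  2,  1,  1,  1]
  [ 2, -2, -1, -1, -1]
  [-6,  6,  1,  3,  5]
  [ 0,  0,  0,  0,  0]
λ = 0: alg = 5, geom = 3

Step 1 — factor the characteristic polynomial to read off the algebraic multiplicities:
  χ_A(x) = x^5

Step 2 — compute geometric multiplicities via the rank-nullity identity g(λ) = n − rank(A − λI):
  rank(A − (0)·I) = 2, so dim ker(A − (0)·I) = n − 2 = 3

Summary:
  λ = 0: algebraic multiplicity = 5, geometric multiplicity = 3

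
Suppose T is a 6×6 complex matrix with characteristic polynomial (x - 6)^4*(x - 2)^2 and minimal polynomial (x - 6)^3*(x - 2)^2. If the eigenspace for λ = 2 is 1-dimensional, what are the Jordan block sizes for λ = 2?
Block sizes for λ = 2: [2]

Step 1 — from the characteristic polynomial, algebraic multiplicity of λ = 2 is 2. From dim ker(T − (2)·I) = 1, there are exactly 1 Jordan blocks for λ = 2.
Step 2 — from the minimal polynomial, the factor (x − 2)^2 tells us the largest block for λ = 2 has size 2.
Step 3 — with total size 2, 1 blocks, and largest block 2, the block sizes (in nonincreasing order) are [2].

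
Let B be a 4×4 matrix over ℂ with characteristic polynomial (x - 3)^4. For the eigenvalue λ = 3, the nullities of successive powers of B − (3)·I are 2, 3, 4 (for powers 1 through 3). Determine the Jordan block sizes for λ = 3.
Block sizes for λ = 3: [3, 1]

From the dimensions of kernels of powers, the number of Jordan blocks of size at least j is d_j − d_{j−1} where d_j = dim ker(N^j) (with d_0 = 0). Computing the differences gives [2, 1, 1].
The number of blocks of size exactly k is (#blocks of size ≥ k) − (#blocks of size ≥ k + 1), so the partition is: 1 block(s) of size 1, 1 block(s) of size 3.
In nonincreasing order the block sizes are [3, 1].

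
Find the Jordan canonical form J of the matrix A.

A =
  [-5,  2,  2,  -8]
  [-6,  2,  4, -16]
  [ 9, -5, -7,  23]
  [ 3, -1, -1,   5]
J_2(-2) ⊕ J_1(-2) ⊕ J_1(1)

The characteristic polynomial is
  det(x·I − A) = x^4 + 5*x^3 + 6*x^2 - 4*x - 8 = (x - 1)*(x + 2)^3

Eigenvalues and multiplicities (the geometric multiplicity of λ is n − rank(A − λI), which equals the number of Jordan blocks for λ):
  λ = -2: algebraic multiplicity = 3, geometric multiplicity = 2
  λ = 1: algebraic multiplicity = 1, geometric multiplicity = 1

Determining the block sizes for each eigenvalue:
  λ = -2: 2 blocks summing to 3 forces exactly one block of size 2 and the rest size 1 → block sizes [2, 1]
  λ = 1: one block (gm = 1), so the single block has size am = 1 → block sizes [1]

Assembling the blocks gives a Jordan form
J =
  [-2,  1,  0, 0]
  [ 0, -2,  0, 0]
  [ 0,  0, -2, 0]
  [ 0,  0,  0, 1]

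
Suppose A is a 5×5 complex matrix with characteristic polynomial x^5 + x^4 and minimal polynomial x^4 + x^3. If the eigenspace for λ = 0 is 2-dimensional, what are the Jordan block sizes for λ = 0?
Block sizes for λ = 0: [3, 1]

Step 1 — from the characteristic polynomial, algebraic multiplicity of λ = 0 is 4. From dim ker(A − (0)·I) = 2, there are exactly 2 Jordan blocks for λ = 0.
Step 2 — from the minimal polynomial, the factor (x − 0)^3 tells us the largest block for λ = 0 has size 3.
Step 3 — with total size 4, 2 blocks, and largest block 3, the block sizes (in nonincreasing order) are [3, 1].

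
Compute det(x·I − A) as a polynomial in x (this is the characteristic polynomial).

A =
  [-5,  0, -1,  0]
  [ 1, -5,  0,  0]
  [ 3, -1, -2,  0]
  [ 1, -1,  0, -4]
x^4 + 16*x^3 + 96*x^2 + 256*x + 256

Expanding det(x·I − A) (e.g. by cofactor expansion or by noting that A is similar to its Jordan form J, which has the same characteristic polynomial as A) gives
  χ_A(x) = x^4 + 16*x^3 + 96*x^2 + 256*x + 256
which factors as (x + 4)^4. The eigenvalues (with algebraic multiplicities) are λ = -4 with multiplicity 4.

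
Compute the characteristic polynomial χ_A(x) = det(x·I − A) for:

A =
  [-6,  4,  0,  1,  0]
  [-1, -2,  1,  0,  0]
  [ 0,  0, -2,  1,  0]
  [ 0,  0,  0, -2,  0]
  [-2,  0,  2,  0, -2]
x^5 + 14*x^4 + 76*x^3 + 200*x^2 + 256*x + 128

Expanding det(x·I − A) (e.g. by cofactor expansion or by noting that A is similar to its Jordan form J, which has the same characteristic polynomial as A) gives
  χ_A(x) = x^5 + 14*x^4 + 76*x^3 + 200*x^2 + 256*x + 128
which factors as (x + 2)^3*(x + 4)^2. The eigenvalues (with algebraic multiplicities) are λ = -4 with multiplicity 2, λ = -2 with multiplicity 3.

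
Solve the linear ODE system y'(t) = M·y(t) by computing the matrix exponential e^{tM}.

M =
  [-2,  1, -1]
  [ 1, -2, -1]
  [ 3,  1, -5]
e^{tM} =
  [-t^2*exp(-3*t)/2 + t*exp(-3*t) + exp(-3*t), t^2*exp(-3*t)/2 + t*exp(-3*t), -t*exp(-3*t)]
  [-t^2*exp(-3*t)/2 + t*exp(-3*t), t^2*exp(-3*t)/2 + t*exp(-3*t) + exp(-3*t), -t*exp(-3*t)]
  [-t^2*exp(-3*t) + 3*t*exp(-3*t), t^2*exp(-3*t) + t*exp(-3*t), -2*t*exp(-3*t) + exp(-3*t)]

Strategy: write M = P · J · P⁻¹ where J is a Jordan canonical form, so e^{tM} = P · e^{tJ} · P⁻¹, and e^{tJ} can be computed block-by-block.

M has Jordan form
J =
  [-3,  1,  0]
  [ 0, -3,  1]
  [ 0,  0, -3]
(up to reordering of blocks).

Per-block formulas:
  For a 3×3 Jordan block J_3(-3): exp(t · J_3(-3)) = e^(-3t)·(I + t·N + (t^2/2)·N^2), where N is the 3×3 nilpotent shift.

After assembling e^{tJ} and conjugating by P, we get:

e^{tM} =
  [-t^2*exp(-3*t)/2 + t*exp(-3*t) + exp(-3*t), t^2*exp(-3*t)/2 + t*exp(-3*t), -t*exp(-3*t)]
  [-t^2*exp(-3*t)/2 + t*exp(-3*t), t^2*exp(-3*t)/2 + t*exp(-3*t) + exp(-3*t), -t*exp(-3*t)]
  [-t^2*exp(-3*t) + 3*t*exp(-3*t), t^2*exp(-3*t) + t*exp(-3*t), -2*t*exp(-3*t) + exp(-3*t)]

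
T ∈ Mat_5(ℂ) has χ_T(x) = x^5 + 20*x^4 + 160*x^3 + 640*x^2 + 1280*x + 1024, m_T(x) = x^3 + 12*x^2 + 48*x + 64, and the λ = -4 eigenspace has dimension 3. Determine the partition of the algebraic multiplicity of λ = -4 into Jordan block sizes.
Block sizes for λ = -4: [3, 1, 1]

Step 1 — from the characteristic polynomial, algebraic multiplicity of λ = -4 is 5. From dim ker(T − (-4)·I) = 3, there are exactly 3 Jordan blocks for λ = -4.
Step 2 — from the minimal polynomial, the factor (x + 4)^3 tells us the largest block for λ = -4 has size 3.
Step 3 — with total size 5, 3 blocks, and largest block 3, the block sizes (in nonincreasing order) are [3, 1, 1].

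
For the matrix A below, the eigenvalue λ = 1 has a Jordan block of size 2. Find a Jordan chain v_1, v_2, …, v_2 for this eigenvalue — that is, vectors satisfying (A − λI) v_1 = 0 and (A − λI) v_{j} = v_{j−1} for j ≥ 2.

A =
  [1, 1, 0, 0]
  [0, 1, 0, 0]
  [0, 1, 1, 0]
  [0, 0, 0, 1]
A Jordan chain for λ = 1 of length 2:
v_1 = (1, 0, 1, 0)ᵀ
v_2 = (0, 1, 0, 0)ᵀ

Let N = A − (1)·I. We want v_2 with N^2 v_2 = 0 but N^1 v_2 ≠ 0; then v_{j-1} := N · v_j for j = 2, …, 2.

Pick v_2 = (0, 1, 0, 0)ᵀ.
Then v_1 = N · v_2 = (1, 0, 1, 0)ᵀ.

Sanity check: (A − (1)·I) v_1 = (0, 0, 0, 0)ᵀ = 0. ✓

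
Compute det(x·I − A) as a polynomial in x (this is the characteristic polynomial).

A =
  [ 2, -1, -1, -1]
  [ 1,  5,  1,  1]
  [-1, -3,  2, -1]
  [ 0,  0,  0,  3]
x^4 - 12*x^3 + 54*x^2 - 108*x + 81

Expanding det(x·I − A) (e.g. by cofactor expansion or by noting that A is similar to its Jordan form J, which has the same characteristic polynomial as A) gives
  χ_A(x) = x^4 - 12*x^3 + 54*x^2 - 108*x + 81
which factors as (x - 3)^4. The eigenvalues (with algebraic multiplicities) are λ = 3 with multiplicity 4.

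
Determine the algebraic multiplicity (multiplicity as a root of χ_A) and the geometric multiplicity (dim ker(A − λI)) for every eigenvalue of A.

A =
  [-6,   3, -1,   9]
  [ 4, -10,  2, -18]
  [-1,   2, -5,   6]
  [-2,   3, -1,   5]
λ = -4: alg = 4, geom = 2

Step 1 — factor the characteristic polynomial to read off the algebraic multiplicities:
  χ_A(x) = (x + 4)^4

Step 2 — compute geometric multiplicities via the rank-nullity identity g(λ) = n − rank(A − λI):
  rank(A − (-4)·I) = 2, so dim ker(A − (-4)·I) = n − 2 = 2

Summary:
  λ = -4: algebraic multiplicity = 4, geometric multiplicity = 2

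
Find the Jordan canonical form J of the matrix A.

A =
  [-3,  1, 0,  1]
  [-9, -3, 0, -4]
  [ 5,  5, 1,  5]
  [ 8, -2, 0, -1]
J_2(-4) ⊕ J_1(1) ⊕ J_1(1)

The characteristic polynomial is
  det(x·I − A) = x^4 + 6*x^3 + x^2 - 24*x + 16 = (x - 1)^2*(x + 4)^2

Eigenvalues and multiplicities (the geometric multiplicity of λ is n − rank(A − λI), which equals the number of Jordan blocks for λ):
  λ = -4: algebraic multiplicity = 2, geometric multiplicity = 1
  λ = 1: algebraic multiplicity = 2, geometric multiplicity = 2

Determining the block sizes for each eigenvalue:
  λ = -4: one block (gm = 1), so the single block has size am = 2 → block sizes [2]
  λ = 1: gm = am = 2, so every block has size 1 → block sizes [1, 1]

Assembling the blocks gives a Jordan form
J =
  [-4,  1, 0, 0]
  [ 0, -4, 0, 0]
  [ 0,  0, 1, 0]
  [ 0,  0, 0, 1]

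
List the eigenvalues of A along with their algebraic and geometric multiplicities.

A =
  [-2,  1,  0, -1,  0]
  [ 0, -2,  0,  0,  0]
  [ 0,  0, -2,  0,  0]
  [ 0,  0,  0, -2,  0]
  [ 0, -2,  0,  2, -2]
λ = -2: alg = 5, geom = 4

Step 1 — factor the characteristic polynomial to read off the algebraic multiplicities:
  χ_A(x) = (x + 2)^5

Step 2 — compute geometric multiplicities via the rank-nullity identity g(λ) = n − rank(A − λI):
  rank(A − (-2)·I) = 1, so dim ker(A − (-2)·I) = n − 1 = 4

Summary:
  λ = -2: algebraic multiplicity = 5, geometric multiplicity = 4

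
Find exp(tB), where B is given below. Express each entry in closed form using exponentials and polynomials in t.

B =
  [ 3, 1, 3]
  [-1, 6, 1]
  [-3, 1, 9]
e^{tB} =
  [-t^2*exp(6*t)/2 - 3*t*exp(6*t) + exp(6*t), t*exp(6*t), t^2*exp(6*t)/2 + 3*t*exp(6*t)]
  [-t*exp(6*t), exp(6*t), t*exp(6*t)]
  [-t^2*exp(6*t)/2 - 3*t*exp(6*t), t*exp(6*t), t^2*exp(6*t)/2 + 3*t*exp(6*t) + exp(6*t)]

Strategy: write B = P · J · P⁻¹ where J is a Jordan canonical form, so e^{tB} = P · e^{tJ} · P⁻¹, and e^{tJ} can be computed block-by-block.

B has Jordan form
J =
  [6, 1, 0]
  [0, 6, 1]
  [0, 0, 6]
(up to reordering of blocks).

Per-block formulas:
  For a 3×3 Jordan block J_3(6): exp(t · J_3(6)) = e^(6t)·(I + t·N + (t^2/2)·N^2), where N is the 3×3 nilpotent shift.

After assembling e^{tJ} and conjugating by P, we get:

e^{tB} =
  [-t^2*exp(6*t)/2 - 3*t*exp(6*t) + exp(6*t), t*exp(6*t), t^2*exp(6*t)/2 + 3*t*exp(6*t)]
  [-t*exp(6*t), exp(6*t), t*exp(6*t)]
  [-t^2*exp(6*t)/2 - 3*t*exp(6*t), t*exp(6*t), t^2*exp(6*t)/2 + 3*t*exp(6*t) + exp(6*t)]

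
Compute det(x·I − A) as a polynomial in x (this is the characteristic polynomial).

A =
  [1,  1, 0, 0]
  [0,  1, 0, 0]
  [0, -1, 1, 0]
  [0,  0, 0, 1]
x^4 - 4*x^3 + 6*x^2 - 4*x + 1

Expanding det(x·I − A) (e.g. by cofactor expansion or by noting that A is similar to its Jordan form J, which has the same characteristic polynomial as A) gives
  χ_A(x) = x^4 - 4*x^3 + 6*x^2 - 4*x + 1
which factors as (x - 1)^4. The eigenvalues (with algebraic multiplicities) are λ = 1 with multiplicity 4.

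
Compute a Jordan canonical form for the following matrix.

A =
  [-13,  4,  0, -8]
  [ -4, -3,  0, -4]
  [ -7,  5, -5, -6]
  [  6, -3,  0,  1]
J_2(-5) ⊕ J_2(-5)

The characteristic polynomial is
  det(x·I − A) = x^4 + 20*x^3 + 150*x^2 + 500*x + 625 = (x + 5)^4

Eigenvalues and multiplicities (the geometric multiplicity of λ is n − rank(A − λI), which equals the number of Jordan blocks for λ):
  λ = -5: algebraic multiplicity = 4, geometric multiplicity = 2

Determining the block sizes for each eigenvalue:
  λ = -5: with am = 4 and gm = 2, the partition is not yet determined (e.g. several partitions of 4 into 2 parts exist). Let N = A − (-5)·I. Computing rank(N^1) = 2, rank(N^2) = 0; the number of blocks of size ≥ j is rank(N^{j−1}) − rank(N^j), giving [2, 2]. So we have 2 block(s) of size 2 → block sizes [2, 2]

Assembling the blocks gives a Jordan form
J =
  [-5,  1,  0,  0]
  [ 0, -5,  0,  0]
  [ 0,  0, -5,  1]
  [ 0,  0,  0, -5]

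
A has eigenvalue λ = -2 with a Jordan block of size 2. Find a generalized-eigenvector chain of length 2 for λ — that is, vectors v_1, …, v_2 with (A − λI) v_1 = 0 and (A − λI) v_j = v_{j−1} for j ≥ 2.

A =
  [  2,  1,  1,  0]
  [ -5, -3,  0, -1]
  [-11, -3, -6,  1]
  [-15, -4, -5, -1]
A Jordan chain for λ = -2 of length 2:
v_1 = (4, -5, -11, -15)ᵀ
v_2 = (1, 0, 0, 0)ᵀ

Let N = A − (-2)·I. We want v_2 with N^2 v_2 = 0 but N^1 v_2 ≠ 0; then v_{j-1} := N · v_j for j = 2, …, 2.

Pick v_2 = (1, 0, 0, 0)ᵀ.
Then v_1 = N · v_2 = (4, -5, -11, -15)ᵀ.

Sanity check: (A − (-2)·I) v_1 = (0, 0, 0, 0)ᵀ = 0. ✓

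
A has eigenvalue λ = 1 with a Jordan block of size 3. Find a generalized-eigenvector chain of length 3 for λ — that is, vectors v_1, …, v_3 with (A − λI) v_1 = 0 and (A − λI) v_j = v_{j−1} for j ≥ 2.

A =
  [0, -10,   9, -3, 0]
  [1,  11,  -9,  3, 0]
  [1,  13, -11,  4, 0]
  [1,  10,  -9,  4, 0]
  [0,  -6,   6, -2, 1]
A Jordan chain for λ = 1 of length 3:
v_1 = (-3, 3, 4, 3, -2)ᵀ
v_2 = (-1, 1, 1, 1, 0)ᵀ
v_3 = (1, 0, 0, 0, 0)ᵀ

Let N = A − (1)·I. We want v_3 with N^3 v_3 = 0 but N^2 v_3 ≠ 0; then v_{j-1} := N · v_j for j = 3, …, 2.

Pick v_3 = (1, 0, 0, 0, 0)ᵀ.
Then v_2 = N · v_3 = (-1, 1, 1, 1, 0)ᵀ.
Then v_1 = N · v_2 = (-3, 3, 4, 3, -2)ᵀ.

Sanity check: (A − (1)·I) v_1 = (0, 0, 0, 0, 0)ᵀ = 0. ✓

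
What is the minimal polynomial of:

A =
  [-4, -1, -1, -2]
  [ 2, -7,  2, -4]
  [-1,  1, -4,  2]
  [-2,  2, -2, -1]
x^3 + 11*x^2 + 39*x + 45

The characteristic polynomial is χ_A(x) = (x + 3)^2*(x + 5)^2, so the eigenvalues are known. The minimal polynomial is
  m_A(x) = Π_λ (x − λ)^{k_λ}
where k_λ is the size of the *largest* Jordan block for λ (equivalently, the smallest k with (A − λI)^k v = 0 for every generalised eigenvector v of λ).

  λ = -5: largest Jordan block has size 1, contributing (x + 5)
  λ = -3: largest Jordan block has size 2, contributing (x + 3)^2

So m_A(x) = (x + 3)^2*(x + 5) = x^3 + 11*x^2 + 39*x + 45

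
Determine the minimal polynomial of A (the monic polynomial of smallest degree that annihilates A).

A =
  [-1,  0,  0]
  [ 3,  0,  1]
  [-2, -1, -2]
x^3 + 3*x^2 + 3*x + 1

The characteristic polynomial is χ_A(x) = (x + 1)^3, so the eigenvalues are known. The minimal polynomial is
  m_A(x) = Π_λ (x − λ)^{k_λ}
where k_λ is the size of the *largest* Jordan block for λ (equivalently, the smallest k with (A − λI)^k v = 0 for every generalised eigenvector v of λ).

  λ = -1: largest Jordan block has size 3, contributing (x + 1)^3

So m_A(x) = (x + 1)^3 = x^3 + 3*x^2 + 3*x + 1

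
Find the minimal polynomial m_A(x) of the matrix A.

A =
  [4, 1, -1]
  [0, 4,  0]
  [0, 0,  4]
x^2 - 8*x + 16

The characteristic polynomial is χ_A(x) = (x - 4)^3, so the eigenvalues are known. The minimal polynomial is
  m_A(x) = Π_λ (x − λ)^{k_λ}
where k_λ is the size of the *largest* Jordan block for λ (equivalently, the smallest k with (A − λI)^k v = 0 for every generalised eigenvector v of λ).

  λ = 4: largest Jordan block has size 2, contributing (x − 4)^2

So m_A(x) = (x - 4)^2 = x^2 - 8*x + 16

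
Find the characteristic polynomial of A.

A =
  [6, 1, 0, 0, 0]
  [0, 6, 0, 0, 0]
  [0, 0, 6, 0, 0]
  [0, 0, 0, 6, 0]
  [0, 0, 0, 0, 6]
x^5 - 30*x^4 + 360*x^3 - 2160*x^2 + 6480*x - 7776

Expanding det(x·I − A) (e.g. by cofactor expansion or by noting that A is similar to its Jordan form J, which has the same characteristic polynomial as A) gives
  χ_A(x) = x^5 - 30*x^4 + 360*x^3 - 2160*x^2 + 6480*x - 7776
which factors as (x - 6)^5. The eigenvalues (with algebraic multiplicities) are λ = 6 with multiplicity 5.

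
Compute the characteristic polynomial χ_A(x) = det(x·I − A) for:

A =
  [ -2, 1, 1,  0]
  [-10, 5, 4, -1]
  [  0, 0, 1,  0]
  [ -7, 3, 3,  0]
x^4 - 4*x^3 + 6*x^2 - 4*x + 1

Expanding det(x·I − A) (e.g. by cofactor expansion or by noting that A is similar to its Jordan form J, which has the same characteristic polynomial as A) gives
  χ_A(x) = x^4 - 4*x^3 + 6*x^2 - 4*x + 1
which factors as (x - 1)^4. The eigenvalues (with algebraic multiplicities) are λ = 1 with multiplicity 4.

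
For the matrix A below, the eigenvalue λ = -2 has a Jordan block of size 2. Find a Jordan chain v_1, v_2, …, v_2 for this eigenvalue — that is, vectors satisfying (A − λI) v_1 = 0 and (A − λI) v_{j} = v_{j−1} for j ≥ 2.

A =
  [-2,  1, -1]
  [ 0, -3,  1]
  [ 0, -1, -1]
A Jordan chain for λ = -2 of length 2:
v_1 = (1, -1, -1)ᵀ
v_2 = (0, 1, 0)ᵀ

Let N = A − (-2)·I. We want v_2 with N^2 v_2 = 0 but N^1 v_2 ≠ 0; then v_{j-1} := N · v_j for j = 2, …, 2.

Pick v_2 = (0, 1, 0)ᵀ.
Then v_1 = N · v_2 = (1, -1, -1)ᵀ.

Sanity check: (A − (-2)·I) v_1 = (0, 0, 0)ᵀ = 0. ✓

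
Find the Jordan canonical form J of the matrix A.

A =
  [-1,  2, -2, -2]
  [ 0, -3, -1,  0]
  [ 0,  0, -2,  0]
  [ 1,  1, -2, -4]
J_1(-3) ⊕ J_1(-3) ⊕ J_2(-2)

The characteristic polynomial is
  det(x·I − A) = x^4 + 10*x^3 + 37*x^2 + 60*x + 36 = (x + 2)^2*(x + 3)^2

Eigenvalues and multiplicities (the geometric multiplicity of λ is n − rank(A − λI), which equals the number of Jordan blocks for λ):
  λ = -3: algebraic multiplicity = 2, geometric multiplicity = 2
  λ = -2: algebraic multiplicity = 2, geometric multiplicity = 1

Determining the block sizes for each eigenvalue:
  λ = -3: gm = am = 2, so every block has size 1 → block sizes [1, 1]
  λ = -2: one block (gm = 1), so the single block has size am = 2 → block sizes [2]

Assembling the blocks gives a Jordan form
J =
  [-3,  0,  0,  0]
  [ 0, -3,  0,  0]
  [ 0,  0, -2,  1]
  [ 0,  0,  0, -2]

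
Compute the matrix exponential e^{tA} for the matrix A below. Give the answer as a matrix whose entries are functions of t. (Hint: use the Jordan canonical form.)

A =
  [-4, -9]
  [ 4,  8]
e^{tA} =
  [-6*t*exp(2*t) + exp(2*t), -9*t*exp(2*t)]
  [4*t*exp(2*t), 6*t*exp(2*t) + exp(2*t)]

Strategy: write A = P · J · P⁻¹ where J is a Jordan canonical form, so e^{tA} = P · e^{tJ} · P⁻¹, and e^{tJ} can be computed block-by-block.

A has Jordan form
J =
  [2, 1]
  [0, 2]
(up to reordering of blocks).

Per-block formulas:
  For a 2×2 Jordan block J_2(2): exp(t · J_2(2)) = e^(2t)·(I + t·N), where N is the 2×2 nilpotent shift.

After assembling e^{tJ} and conjugating by P, we get:

e^{tA} =
  [-6*t*exp(2*t) + exp(2*t), -9*t*exp(2*t)]
  [4*t*exp(2*t), 6*t*exp(2*t) + exp(2*t)]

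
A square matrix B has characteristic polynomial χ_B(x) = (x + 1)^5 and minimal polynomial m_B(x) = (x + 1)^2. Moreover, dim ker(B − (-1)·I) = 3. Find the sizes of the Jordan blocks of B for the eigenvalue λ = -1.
Block sizes for λ = -1: [2, 2, 1]

Step 1 — from the characteristic polynomial, algebraic multiplicity of λ = -1 is 5. From dim ker(B − (-1)·I) = 3, there are exactly 3 Jordan blocks for λ = -1.
Step 2 — from the minimal polynomial, the factor (x + 1)^2 tells us the largest block for λ = -1 has size 2.
Step 3 — with total size 5, 3 blocks, and largest block 2, the block sizes (in nonincreasing order) are [2, 2, 1].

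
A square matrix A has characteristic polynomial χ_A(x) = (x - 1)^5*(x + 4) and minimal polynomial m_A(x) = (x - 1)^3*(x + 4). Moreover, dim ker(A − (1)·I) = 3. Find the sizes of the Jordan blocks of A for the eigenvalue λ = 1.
Block sizes for λ = 1: [3, 1, 1]

Step 1 — from the characteristic polynomial, algebraic multiplicity of λ = 1 is 5. From dim ker(A − (1)·I) = 3, there are exactly 3 Jordan blocks for λ = 1.
Step 2 — from the minimal polynomial, the factor (x − 1)^3 tells us the largest block for λ = 1 has size 3.
Step 3 — with total size 5, 3 blocks, and largest block 3, the block sizes (in nonincreasing order) are [3, 1, 1].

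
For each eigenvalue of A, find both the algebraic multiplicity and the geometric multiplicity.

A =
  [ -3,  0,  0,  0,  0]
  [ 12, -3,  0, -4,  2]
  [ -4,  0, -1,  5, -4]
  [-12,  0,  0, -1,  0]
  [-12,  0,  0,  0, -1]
λ = -3: alg = 2, geom = 2; λ = -1: alg = 3, geom = 2

Step 1 — factor the characteristic polynomial to read off the algebraic multiplicities:
  χ_A(x) = (x + 1)^3*(x + 3)^2

Step 2 — compute geometric multiplicities via the rank-nullity identity g(λ) = n − rank(A − λI):
  rank(A − (-3)·I) = 3, so dim ker(A − (-3)·I) = n − 3 = 2
  rank(A − (-1)·I) = 3, so dim ker(A − (-1)·I) = n − 3 = 2

Summary:
  λ = -3: algebraic multiplicity = 2, geometric multiplicity = 2
  λ = -1: algebraic multiplicity = 3, geometric multiplicity = 2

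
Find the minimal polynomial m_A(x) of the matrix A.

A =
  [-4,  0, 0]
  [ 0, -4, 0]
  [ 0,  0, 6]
x^2 - 2*x - 24

The characteristic polynomial is χ_A(x) = (x - 6)*(x + 4)^2, so the eigenvalues are known. The minimal polynomial is
  m_A(x) = Π_λ (x − λ)^{k_λ}
where k_λ is the size of the *largest* Jordan block for λ (equivalently, the smallest k with (A − λI)^k v = 0 for every generalised eigenvector v of λ).

  λ = -4: largest Jordan block has size 1, contributing (x + 4)
  λ = 6: largest Jordan block has size 1, contributing (x − 6)

So m_A(x) = (x - 6)*(x + 4) = x^2 - 2*x - 24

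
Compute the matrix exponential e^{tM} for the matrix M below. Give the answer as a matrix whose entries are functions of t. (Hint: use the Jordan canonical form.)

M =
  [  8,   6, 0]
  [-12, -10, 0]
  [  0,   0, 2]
e^{tM} =
  [2*exp(2*t) - exp(-4*t), exp(2*t) - exp(-4*t), 0]
  [-2*exp(2*t) + 2*exp(-4*t), -exp(2*t) + 2*exp(-4*t), 0]
  [0, 0, exp(2*t)]

Strategy: write M = P · J · P⁻¹ where J is a Jordan canonical form, so e^{tM} = P · e^{tJ} · P⁻¹, and e^{tJ} can be computed block-by-block.

M has Jordan form
J =
  [-4, 0, 0]
  [ 0, 2, 0]
  [ 0, 0, 2]
(up to reordering of blocks).

Per-block formulas:
  For a 1×1 block at λ = 2: exp(t · [2]) = [e^(2t)].
  For a 1×1 block at λ = -4: exp(t · [-4]) = [e^(-4t)].

After assembling e^{tJ} and conjugating by P, we get:

e^{tM} =
  [2*exp(2*t) - exp(-4*t), exp(2*t) - exp(-4*t), 0]
  [-2*exp(2*t) + 2*exp(-4*t), -exp(2*t) + 2*exp(-4*t), 0]
  [0, 0, exp(2*t)]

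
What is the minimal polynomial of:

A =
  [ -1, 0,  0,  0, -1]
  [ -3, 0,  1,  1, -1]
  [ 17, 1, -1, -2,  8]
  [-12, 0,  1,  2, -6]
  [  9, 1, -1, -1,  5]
x^3 - 3*x^2 + 3*x - 1

The characteristic polynomial is χ_A(x) = (x - 1)^5, so the eigenvalues are known. The minimal polynomial is
  m_A(x) = Π_λ (x − λ)^{k_λ}
where k_λ is the size of the *largest* Jordan block for λ (equivalently, the smallest k with (A − λI)^k v = 0 for every generalised eigenvector v of λ).

  λ = 1: largest Jordan block has size 3, contributing (x − 1)^3

So m_A(x) = (x - 1)^3 = x^3 - 3*x^2 + 3*x - 1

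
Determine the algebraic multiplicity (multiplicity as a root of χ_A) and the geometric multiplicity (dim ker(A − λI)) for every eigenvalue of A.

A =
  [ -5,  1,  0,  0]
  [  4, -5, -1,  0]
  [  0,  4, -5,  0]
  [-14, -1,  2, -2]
λ = -5: alg = 3, geom = 1; λ = -2: alg = 1, geom = 1

Step 1 — factor the characteristic polynomial to read off the algebraic multiplicities:
  χ_A(x) = (x + 2)*(x + 5)^3

Step 2 — compute geometric multiplicities via the rank-nullity identity g(λ) = n − rank(A − λI):
  rank(A − (-5)·I) = 3, so dim ker(A − (-5)·I) = n − 3 = 1
  rank(A − (-2)·I) = 3, so dim ker(A − (-2)·I) = n − 3 = 1

Summary:
  λ = -5: algebraic multiplicity = 3, geometric multiplicity = 1
  λ = -2: algebraic multiplicity = 1, geometric multiplicity = 1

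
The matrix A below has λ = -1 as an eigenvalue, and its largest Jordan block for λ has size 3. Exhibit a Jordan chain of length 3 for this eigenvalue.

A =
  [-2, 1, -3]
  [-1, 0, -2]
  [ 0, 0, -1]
A Jordan chain for λ = -1 of length 3:
v_1 = (1, 1, 0)ᵀ
v_2 = (-3, -2, 0)ᵀ
v_3 = (0, 0, 1)ᵀ

Let N = A − (-1)·I. We want v_3 with N^3 v_3 = 0 but N^2 v_3 ≠ 0; then v_{j-1} := N · v_j for j = 3, …, 2.

Pick v_3 = (0, 0, 1)ᵀ.
Then v_2 = N · v_3 = (-3, -2, 0)ᵀ.
Then v_1 = N · v_2 = (1, 1, 0)ᵀ.

Sanity check: (A − (-1)·I) v_1 = (0, 0, 0)ᵀ = 0. ✓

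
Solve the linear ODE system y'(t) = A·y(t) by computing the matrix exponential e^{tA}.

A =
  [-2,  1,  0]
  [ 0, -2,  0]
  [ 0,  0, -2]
e^{tA} =
  [exp(-2*t), t*exp(-2*t), 0]
  [0, exp(-2*t), 0]
  [0, 0, exp(-2*t)]

Strategy: write A = P · J · P⁻¹ where J is a Jordan canonical form, so e^{tA} = P · e^{tJ} · P⁻¹, and e^{tJ} can be computed block-by-block.

A has Jordan form
J =
  [-2,  1,  0]
  [ 0, -2,  0]
  [ 0,  0, -2]
(up to reordering of blocks).

Per-block formulas:
  For a 2×2 Jordan block J_2(-2): exp(t · J_2(-2)) = e^(-2t)·(I + t·N), where N is the 2×2 nilpotent shift.
  For a 1×1 block at λ = -2: exp(t · [-2]) = [e^(-2t)].

After assembling e^{tJ} and conjugating by P, we get:

e^{tA} =
  [exp(-2*t), t*exp(-2*t), 0]
  [0, exp(-2*t), 0]
  [0, 0, exp(-2*t)]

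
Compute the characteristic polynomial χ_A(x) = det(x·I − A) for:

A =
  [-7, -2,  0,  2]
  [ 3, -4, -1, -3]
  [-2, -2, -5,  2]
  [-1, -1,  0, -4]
x^4 + 20*x^3 + 150*x^2 + 500*x + 625

Expanding det(x·I − A) (e.g. by cofactor expansion or by noting that A is similar to its Jordan form J, which has the same characteristic polynomial as A) gives
  χ_A(x) = x^4 + 20*x^3 + 150*x^2 + 500*x + 625
which factors as (x + 5)^4. The eigenvalues (with algebraic multiplicities) are λ = -5 with multiplicity 4.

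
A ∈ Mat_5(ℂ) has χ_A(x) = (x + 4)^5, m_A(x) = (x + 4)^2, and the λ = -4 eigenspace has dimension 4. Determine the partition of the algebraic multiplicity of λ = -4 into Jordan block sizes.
Block sizes for λ = -4: [2, 1, 1, 1]

Step 1 — from the characteristic polynomial, algebraic multiplicity of λ = -4 is 5. From dim ker(A − (-4)·I) = 4, there are exactly 4 Jordan blocks for λ = -4.
Step 2 — from the minimal polynomial, the factor (x + 4)^2 tells us the largest block for λ = -4 has size 2.
Step 3 — with total size 5, 4 blocks, and largest block 2, the block sizes (in nonincreasing order) are [2, 1, 1, 1].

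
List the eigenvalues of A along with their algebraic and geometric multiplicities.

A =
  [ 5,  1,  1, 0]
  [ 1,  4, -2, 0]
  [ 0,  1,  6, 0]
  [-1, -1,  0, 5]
λ = 5: alg = 4, geom = 2

Step 1 — factor the characteristic polynomial to read off the algebraic multiplicities:
  χ_A(x) = (x - 5)^4

Step 2 — compute geometric multiplicities via the rank-nullity identity g(λ) = n − rank(A − λI):
  rank(A − (5)·I) = 2, so dim ker(A − (5)·I) = n − 2 = 2

Summary:
  λ = 5: algebraic multiplicity = 4, geometric multiplicity = 2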